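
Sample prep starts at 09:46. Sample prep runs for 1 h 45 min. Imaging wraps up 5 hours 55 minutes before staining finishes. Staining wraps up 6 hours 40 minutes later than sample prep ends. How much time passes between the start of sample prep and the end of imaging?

2 hours 30 minutes

Sample prep ends at 09:46 + 105 min = 11:31.
Staining ends at 11:31 + 400 min = 18:11.
Imaging ends at 18:11 − 355 min = 12:16.
From 09:46 to 12:16 is 2 hours 30 minutes.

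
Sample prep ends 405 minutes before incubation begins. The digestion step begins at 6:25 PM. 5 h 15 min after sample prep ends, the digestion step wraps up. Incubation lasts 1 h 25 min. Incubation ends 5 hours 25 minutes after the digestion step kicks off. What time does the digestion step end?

8:55 PM

Incubation ends at 6:25 PM + 325 min = 11:50 PM.
Incubation starts at 11:50 PM − 85 min = 10:25 PM.
Sample prep ends at 10:25 PM − 405 min = 3:40 PM.
The digestion step ends at 3:40 PM + 315 min = 8:55 PM.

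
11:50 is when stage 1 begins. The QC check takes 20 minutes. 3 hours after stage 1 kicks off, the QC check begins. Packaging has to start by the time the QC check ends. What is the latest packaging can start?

The QC check starts at 11:50 + 180 min = 14:50.
The QC check ends at 14:50 + 20 min = 15:10.
Packaging is bounded by the QC check, so the latest it can start is 15:10.

15:10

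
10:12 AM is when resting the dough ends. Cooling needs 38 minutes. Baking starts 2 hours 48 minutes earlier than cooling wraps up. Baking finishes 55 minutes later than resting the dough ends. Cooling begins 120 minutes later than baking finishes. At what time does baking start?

10:57 AM

Baking ends at 10:12 AM + 55 min = 11:07 AM.
Cooling starts at 11:07 AM + 120 min = 1:07 PM.
Cooling ends at 1:07 PM + 38 min = 1:45 PM.
Baking starts at 1:45 PM − 168 min = 10:57 AM.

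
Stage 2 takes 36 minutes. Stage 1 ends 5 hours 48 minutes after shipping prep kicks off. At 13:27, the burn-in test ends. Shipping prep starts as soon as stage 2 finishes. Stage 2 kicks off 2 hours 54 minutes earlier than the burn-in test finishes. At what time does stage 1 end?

16:57

Stage 2 starts at 13:27 − 174 min = 10:33.
Stage 2 ends at 10:33 + 36 min = 11:09.
So shipping prep starts at 11:09.
Stage 1 ends at 11:09 + 348 min = 16:57.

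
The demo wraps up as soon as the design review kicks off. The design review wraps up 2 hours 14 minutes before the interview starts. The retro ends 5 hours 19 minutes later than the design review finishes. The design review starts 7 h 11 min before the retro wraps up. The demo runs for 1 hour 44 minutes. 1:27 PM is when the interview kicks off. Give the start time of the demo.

The design review ends at 1:27 PM − 134 min = 11:13 AM.
The retro ends at 11:13 AM + 319 min = 4:32 PM.
The design review starts at 4:32 PM − 431 min = 9:21 AM.
So the demo ends at 9:21 AM.
The demo starts at 9:21 AM − 104 min = 7:37 AM.

7:37 AM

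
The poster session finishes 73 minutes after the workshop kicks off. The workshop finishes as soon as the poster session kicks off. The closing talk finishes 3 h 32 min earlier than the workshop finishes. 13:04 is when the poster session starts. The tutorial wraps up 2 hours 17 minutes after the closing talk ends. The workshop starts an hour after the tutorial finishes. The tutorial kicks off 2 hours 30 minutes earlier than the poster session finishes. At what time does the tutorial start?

The workshop ends at 13:04.
The closing talk ends at 13:04 − 212 min = 09:32.
The tutorial ends at 09:32 + 137 min = 11:49.
The workshop starts at 11:49 + 60 min = 12:49.
The poster session ends at 12:49 + 73 min = 14:02.
The tutorial starts at 14:02 − 150 min = 11:32.

11:32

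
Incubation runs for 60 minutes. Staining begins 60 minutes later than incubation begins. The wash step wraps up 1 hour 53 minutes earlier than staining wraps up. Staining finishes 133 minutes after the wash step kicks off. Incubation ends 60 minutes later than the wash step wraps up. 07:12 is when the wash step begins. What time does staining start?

Staining ends at 07:12 + 133 min = 09:25.
The wash step ends at 09:25 − 113 min = 07:32.
Incubation ends at 07:32 + 60 min = 08:32.
Incubation starts at 08:32 − 60 min = 07:32.
Staining starts at 07:32 + 60 min = 08:32.

08:32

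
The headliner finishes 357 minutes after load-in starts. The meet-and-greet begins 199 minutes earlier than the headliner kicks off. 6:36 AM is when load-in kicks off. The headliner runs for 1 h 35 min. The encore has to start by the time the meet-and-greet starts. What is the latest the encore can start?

The headliner ends at 6:36 AM + 357 min = 12:33 PM.
The headliner starts at 12:33 PM − 95 min = 10:58 AM.
The meet-and-greet starts at 10:58 AM − 199 min = 7:39 AM.
The encore is bounded by the meet-and-greet, so the latest it can start is 7:39 AM.

7:39 AM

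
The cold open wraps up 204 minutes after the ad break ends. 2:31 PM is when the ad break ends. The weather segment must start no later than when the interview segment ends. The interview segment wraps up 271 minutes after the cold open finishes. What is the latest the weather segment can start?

The cold open ends at 2:31 PM + 204 min = 5:55 PM.
The interview segment ends at 5:55 PM + 271 min = 10:26 PM.
The weather segment is bounded by the interview segment, so the latest it can start is 10:26 PM.

10:26 PM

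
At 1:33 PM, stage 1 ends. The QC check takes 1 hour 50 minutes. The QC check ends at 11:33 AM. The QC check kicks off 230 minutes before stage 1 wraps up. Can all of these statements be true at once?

The QC check starts at 1:33 PM − 230 min = 9:43 AM.
The QC check ends at 9:43 AM + 110 min = 11:33 AM.
That matches the stated 11:33 AM, so the schedule is consistent.

Yes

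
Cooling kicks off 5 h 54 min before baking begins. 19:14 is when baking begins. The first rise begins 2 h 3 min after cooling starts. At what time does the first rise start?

15:23

Cooling starts at 19:14 − 354 min = 13:20.
The first rise starts at 13:20 + 123 min = 15:23.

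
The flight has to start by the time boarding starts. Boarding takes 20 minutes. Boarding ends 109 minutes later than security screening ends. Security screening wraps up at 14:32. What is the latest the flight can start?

Boarding ends at 14:32 + 109 min = 16:21.
Boarding starts at 16:21 − 20 min = 16:01.
The flight is bounded by boarding, so the latest it can start is 16:01.

16:01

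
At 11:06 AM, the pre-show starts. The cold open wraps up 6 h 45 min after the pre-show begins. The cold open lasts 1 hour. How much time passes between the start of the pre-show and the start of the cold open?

345 minutes

The cold open ends at 11:06 AM + 405 min = 5:51 PM.
The cold open starts at 5:51 PM − 60 min = 4:51 PM.
From 11:06 AM to 4:51 PM is 345 minutes.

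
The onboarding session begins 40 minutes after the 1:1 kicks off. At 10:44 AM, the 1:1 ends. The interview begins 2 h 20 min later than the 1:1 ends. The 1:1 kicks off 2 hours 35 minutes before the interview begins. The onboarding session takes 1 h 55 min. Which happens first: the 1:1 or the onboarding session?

the 1:1

The interview starts at 10:44 AM + 140 min = 1:04 PM.
The 1:1 starts at 1:04 PM − 155 min = 10:29 AM.
The onboarding session starts at 10:29 AM + 40 min = 11:09 AM.
The 1:1 starts at 10:29 AM and the onboarding session starts at 11:09 AM, so the 1:1 is first.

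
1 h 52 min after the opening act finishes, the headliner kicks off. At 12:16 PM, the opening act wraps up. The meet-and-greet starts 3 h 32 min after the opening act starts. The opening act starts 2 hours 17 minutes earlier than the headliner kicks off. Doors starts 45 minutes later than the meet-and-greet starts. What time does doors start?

4:08 PM

The headliner starts at 12:16 PM + 112 min = 2:08 PM.
The opening act starts at 2:08 PM − 137 min = 11:51 AM.
The meet-and-greet starts at 11:51 AM + 212 min = 3:23 PM.
Doors starts at 3:23 PM + 45 min = 4:08 PM.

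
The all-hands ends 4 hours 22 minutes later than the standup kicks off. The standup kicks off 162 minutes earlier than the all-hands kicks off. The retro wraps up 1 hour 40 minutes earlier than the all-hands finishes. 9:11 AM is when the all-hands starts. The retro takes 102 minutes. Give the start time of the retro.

7:29 AM

The standup starts at 9:11 AM − 162 min = 6:29 AM.
The all-hands ends at 6:29 AM + 262 min = 10:51 AM.
The retro ends at 10:51 AM − 100 min = 9:11 AM.
The retro starts at 9:11 AM − 102 min = 7:29 AM.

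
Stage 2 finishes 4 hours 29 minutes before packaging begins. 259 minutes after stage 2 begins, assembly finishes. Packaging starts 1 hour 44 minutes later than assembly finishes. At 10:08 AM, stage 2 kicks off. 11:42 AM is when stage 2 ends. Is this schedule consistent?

Yes

Assembly ends at 10:08 AM + 259 min = 2:27 PM.
Packaging starts at 2:27 PM + 104 min = 4:11 PM.
Stage 2 ends at 4:11 PM − 269 min = 11:42 AM.
That matches the stated 11:42 AM, so the schedule is consistent.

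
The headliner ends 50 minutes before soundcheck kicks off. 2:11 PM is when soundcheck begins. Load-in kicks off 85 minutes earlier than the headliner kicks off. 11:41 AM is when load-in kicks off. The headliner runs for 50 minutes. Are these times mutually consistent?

The headliner ends at 2:11 PM − 50 min = 1:21 PM.
The headliner starts at 1:21 PM − 50 min = 12:31 PM.
Load-in starts at 12:31 PM − 85 min = 11:06 AM.
But load-in is also said to start at 11:41 AM — a 35-minute conflict.

No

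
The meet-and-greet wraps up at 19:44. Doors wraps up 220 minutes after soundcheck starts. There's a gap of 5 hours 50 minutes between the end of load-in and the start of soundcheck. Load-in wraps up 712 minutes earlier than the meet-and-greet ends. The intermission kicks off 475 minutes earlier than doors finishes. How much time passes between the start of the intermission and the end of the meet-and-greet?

Load-in ends at 19:44 − 712 min = 07:52.
Soundcheck starts at 07:52 + 350 min = 13:42.
Doors ends at 13:42 + 220 min = 17:22.
The intermission starts at 17:22 − 475 min = 09:27.
From 09:27 to 19:44 is 10 hours 17 minutes.

10 hours 17 minutes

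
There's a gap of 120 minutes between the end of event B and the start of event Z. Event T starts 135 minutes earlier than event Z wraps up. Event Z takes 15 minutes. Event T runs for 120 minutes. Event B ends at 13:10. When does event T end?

Event Z starts at 13:10 + 120 min = 15:10.
Event Z ends at 15:10 + 15 min = 15:25.
Event T starts at 15:25 − 135 min = 13:10.
Event T ends at 13:10 + 120 min = 15:10.

15:10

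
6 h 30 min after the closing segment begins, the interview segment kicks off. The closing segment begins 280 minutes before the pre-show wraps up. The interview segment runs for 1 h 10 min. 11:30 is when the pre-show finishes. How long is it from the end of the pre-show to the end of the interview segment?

The closing segment starts at 11:30 − 280 min = 06:50.
The interview segment starts at 06:50 + 390 min = 13:20.
The interview segment ends at 13:20 + 70 min = 14:30.
From 11:30 to 14:30 is 180 minutes.

180 minutes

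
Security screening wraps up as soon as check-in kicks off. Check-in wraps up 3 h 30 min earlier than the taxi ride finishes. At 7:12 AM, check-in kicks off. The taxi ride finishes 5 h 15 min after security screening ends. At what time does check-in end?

8:57 AM

Security screening ends at 7:12 AM.
The taxi ride ends at 7:12 AM + 315 min = 12:27 PM.
Check-in ends at 12:27 PM − 210 min = 8:57 AM.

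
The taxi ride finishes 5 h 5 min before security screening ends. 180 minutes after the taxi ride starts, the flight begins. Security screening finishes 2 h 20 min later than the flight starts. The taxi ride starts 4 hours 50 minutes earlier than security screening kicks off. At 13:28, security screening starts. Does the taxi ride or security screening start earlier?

the taxi ride

The taxi ride starts at 13:28 − 290 min = 08:38.
The taxi ride starts at 08:38 and security screening starts at 13:28, so the taxi ride is first.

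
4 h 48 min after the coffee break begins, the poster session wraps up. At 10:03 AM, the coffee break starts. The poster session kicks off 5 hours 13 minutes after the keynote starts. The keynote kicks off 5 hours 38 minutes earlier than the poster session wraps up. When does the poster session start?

The poster session ends at 10:03 AM + 288 min = 2:51 PM.
The keynote starts at 2:51 PM − 338 min = 9:13 AM.
The poster session starts at 9:13 AM + 313 min = 2:26 PM.

2:26 PM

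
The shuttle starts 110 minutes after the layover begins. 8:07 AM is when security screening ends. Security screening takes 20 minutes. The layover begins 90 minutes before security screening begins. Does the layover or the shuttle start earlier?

the layover

Security screening starts at 8:07 AM − 20 min = 7:47 AM.
The layover starts at 7:47 AM − 90 min = 6:17 AM.
The shuttle starts at 6:17 AM + 110 min = 8:07 AM.
The layover starts at 6:17 AM and the shuttle starts at 8:07 AM, so the layover is first.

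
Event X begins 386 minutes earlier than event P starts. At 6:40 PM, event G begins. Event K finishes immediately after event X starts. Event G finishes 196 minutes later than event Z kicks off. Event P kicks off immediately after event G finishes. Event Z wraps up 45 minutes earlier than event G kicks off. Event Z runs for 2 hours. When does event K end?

12:45 PM

Event Z ends at 6:40 PM − 45 min = 5:55 PM.
Event Z starts at 5:55 PM − 120 min = 3:55 PM.
Event G ends at 3:55 PM + 196 min = 7:11 PM.
So event P starts at 7:11 PM.
Event X starts at 7:11 PM − 386 min = 12:45 PM.
So event K ends at 12:45 PM.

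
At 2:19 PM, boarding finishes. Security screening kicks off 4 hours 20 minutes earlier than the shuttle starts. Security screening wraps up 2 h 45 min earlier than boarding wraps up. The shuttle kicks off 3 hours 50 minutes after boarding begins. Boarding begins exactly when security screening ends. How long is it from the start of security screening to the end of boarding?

3 h 15 min

Security screening ends at 2:19 PM − 165 min = 11:34 AM.
So boarding starts at 11:34 AM.
The shuttle starts at 11:34 AM + 230 min = 3:24 PM.
Security screening starts at 3:24 PM − 260 min = 11:04 AM.
From 11:04 AM to 2:19 PM is 3 h 15 min.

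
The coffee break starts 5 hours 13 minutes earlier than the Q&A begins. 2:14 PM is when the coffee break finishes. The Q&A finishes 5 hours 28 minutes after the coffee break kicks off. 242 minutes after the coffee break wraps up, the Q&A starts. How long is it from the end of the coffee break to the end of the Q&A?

4 h 17 min

The Q&A starts at 2:14 PM + 242 min = 6:16 PM.
The coffee break starts at 6:16 PM − 313 min = 1:03 PM.
The Q&A ends at 1:03 PM + 328 min = 6:31 PM.
From 2:14 PM to 6:31 PM is 4 h 17 min.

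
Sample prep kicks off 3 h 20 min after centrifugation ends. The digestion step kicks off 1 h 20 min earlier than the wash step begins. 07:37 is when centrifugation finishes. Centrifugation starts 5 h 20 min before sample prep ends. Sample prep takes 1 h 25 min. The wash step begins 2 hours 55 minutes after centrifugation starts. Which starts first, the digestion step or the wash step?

the digestion step

Sample prep starts at 07:37 + 200 min = 10:57.
Sample prep ends at 10:57 + 85 min = 12:22.
Centrifugation starts at 12:22 − 320 min = 07:02.
The wash step starts at 07:02 + 175 min = 09:57.
The digestion step starts at 09:57 − 80 min = 08:37.
The digestion step starts at 08:37 and the wash step starts at 09:57, so the digestion step is first.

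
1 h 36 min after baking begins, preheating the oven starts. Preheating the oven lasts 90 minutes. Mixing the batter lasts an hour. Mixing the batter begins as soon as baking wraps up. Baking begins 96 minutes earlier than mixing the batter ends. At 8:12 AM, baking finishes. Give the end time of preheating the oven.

10:42 AM

Mixing the batter starts at 8:12 AM.
Mixing the batter ends at 8:12 AM + 60 min = 9:12 AM.
Baking starts at 9:12 AM − 96 min = 7:36 AM.
Preheating the oven starts at 7:36 AM + 96 min = 9:12 AM.
Preheating the oven ends at 9:12 AM + 90 min = 10:42 AM.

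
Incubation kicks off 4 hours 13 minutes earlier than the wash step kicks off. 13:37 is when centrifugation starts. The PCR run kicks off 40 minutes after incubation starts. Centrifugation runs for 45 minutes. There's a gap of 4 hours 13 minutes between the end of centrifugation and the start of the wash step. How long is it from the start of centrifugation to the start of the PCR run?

Centrifugation ends at 13:37 + 45 min = 14:22.
The wash step starts at 14:22 + 253 min = 18:35.
Incubation starts at 18:35 − 253 min = 14:22.
The PCR run starts at 14:22 + 40 min = 15:02.
From 13:37 to 15:02 is 85 minutes.

85 minutes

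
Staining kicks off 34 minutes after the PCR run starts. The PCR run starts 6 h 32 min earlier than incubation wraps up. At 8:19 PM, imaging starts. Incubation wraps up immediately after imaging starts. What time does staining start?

2:21 PM

Incubation ends at 8:19 PM.
The PCR run starts at 8:19 PM − 392 min = 1:47 PM.
Staining starts at 1:47 PM + 34 min = 2:21 PM.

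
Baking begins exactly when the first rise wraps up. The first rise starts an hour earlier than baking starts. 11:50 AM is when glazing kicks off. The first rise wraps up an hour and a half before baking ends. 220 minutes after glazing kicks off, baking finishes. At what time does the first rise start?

Baking ends at 11:50 AM + 220 min = 3:30 PM.
The first rise ends at 3:30 PM − 90 min = 2:00 PM.
So baking starts at 2:00 PM.
The first rise starts at 2:00 PM − 60 min = 1:00 PM.

1:00 PM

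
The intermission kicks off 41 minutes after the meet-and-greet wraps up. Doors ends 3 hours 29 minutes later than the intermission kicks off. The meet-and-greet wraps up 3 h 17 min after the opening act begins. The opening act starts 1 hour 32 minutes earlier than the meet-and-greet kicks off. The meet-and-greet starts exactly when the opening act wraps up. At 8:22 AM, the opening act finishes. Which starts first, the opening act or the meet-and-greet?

the opening act

The meet-and-greet starts at 8:22 AM.
The opening act starts at 8:22 AM − 92 min = 6:50 AM.
The opening act starts at 6:50 AM and the meet-and-greet starts at 8:22 AM, so the opening act is first.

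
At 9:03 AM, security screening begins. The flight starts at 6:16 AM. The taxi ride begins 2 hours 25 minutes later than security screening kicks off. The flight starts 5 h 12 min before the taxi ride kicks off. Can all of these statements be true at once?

The taxi ride starts at 9:03 AM + 145 min = 11:28 AM.
The flight starts at 11:28 AM − 312 min = 6:16 AM.
That matches the stated 6:16 AM, so the schedule is consistent.

Yes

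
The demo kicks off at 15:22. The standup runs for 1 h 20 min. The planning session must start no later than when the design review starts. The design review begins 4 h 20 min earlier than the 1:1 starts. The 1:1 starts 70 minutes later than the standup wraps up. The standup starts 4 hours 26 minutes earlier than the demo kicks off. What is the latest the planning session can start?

09:06

The standup starts at 15:22 − 266 min = 10:56.
The standup ends at 10:56 + 80 min = 12:16.
The 1:1 starts at 12:16 + 70 min = 13:26.
The design review starts at 13:26 − 260 min = 09:06.
The planning session is bounded by the design review, so the latest it can start is 09:06.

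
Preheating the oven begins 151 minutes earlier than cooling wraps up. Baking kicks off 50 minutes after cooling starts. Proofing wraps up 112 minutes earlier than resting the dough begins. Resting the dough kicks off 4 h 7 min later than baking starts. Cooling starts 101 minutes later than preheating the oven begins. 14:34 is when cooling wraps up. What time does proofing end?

Preheating the oven starts at 14:34 − 151 min = 12:03.
Cooling starts at 12:03 + 101 min = 13:44.
Baking starts at 13:44 + 50 min = 14:34.
Resting the dough starts at 14:34 + 247 min = 18:41.
Proofing ends at 18:41 − 112 min = 16:49.

16:49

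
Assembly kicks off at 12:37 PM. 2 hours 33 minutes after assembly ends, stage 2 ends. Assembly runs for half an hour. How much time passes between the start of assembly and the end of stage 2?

Assembly ends at 12:37 PM + 30 min = 1:07 PM.
Stage 2 ends at 1:07 PM + 153 min = 3:40 PM.
From 12:37 PM to 3:40 PM is 183 minutes.

183 minutes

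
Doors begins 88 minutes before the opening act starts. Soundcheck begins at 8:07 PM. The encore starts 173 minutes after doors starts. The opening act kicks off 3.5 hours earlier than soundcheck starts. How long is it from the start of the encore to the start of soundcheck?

The opening act starts at 8:07 PM − 210 min = 4:37 PM.
Doors starts at 4:37 PM − 88 min = 3:09 PM.
The encore starts at 3:09 PM + 173 min = 6:02 PM.
From 6:02 PM to 8:07 PM is 2 hours 5 minutes.

2 hours 5 minutes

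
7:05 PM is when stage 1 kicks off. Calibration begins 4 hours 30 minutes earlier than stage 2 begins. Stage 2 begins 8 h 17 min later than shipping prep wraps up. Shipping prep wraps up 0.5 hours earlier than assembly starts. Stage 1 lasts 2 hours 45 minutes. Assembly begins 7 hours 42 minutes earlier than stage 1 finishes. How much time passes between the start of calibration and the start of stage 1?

1 hour 40 minutes

Stage 1 ends at 7:05 PM + 165 min = 9:50 PM.
Assembly starts at 9:50 PM − 462 min = 2:08 PM.
Shipping prep ends at 2:08 PM − 30 min = 1:38 PM.
Stage 2 starts at 1:38 PM + 497 min = 9:55 PM.
Calibration starts at 9:55 PM − 270 min = 5:25 PM.
From 5:25 PM to 7:05 PM is 1 hour 40 minutes.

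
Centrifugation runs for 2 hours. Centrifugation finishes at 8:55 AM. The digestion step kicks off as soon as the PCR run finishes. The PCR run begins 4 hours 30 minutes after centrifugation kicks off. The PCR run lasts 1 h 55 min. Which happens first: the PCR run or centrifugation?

Centrifugation starts at 8:55 AM − 120 min = 6:55 AM.
The PCR run starts at 6:55 AM + 270 min = 11:25 AM.
The PCR run starts at 11:25 AM and centrifugation starts at 6:55 AM, so centrifugation is first.

centrifugation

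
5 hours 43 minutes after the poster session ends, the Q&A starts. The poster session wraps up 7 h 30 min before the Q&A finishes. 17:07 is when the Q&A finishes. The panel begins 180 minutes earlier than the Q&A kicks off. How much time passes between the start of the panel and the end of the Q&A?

4 h 47 min

The poster session ends at 17:07 − 450 min = 09:37.
The Q&A starts at 09:37 + 343 min = 15:20.
The panel starts at 15:20 − 180 min = 12:20.
From 12:20 to 17:07 is 4 h 47 min.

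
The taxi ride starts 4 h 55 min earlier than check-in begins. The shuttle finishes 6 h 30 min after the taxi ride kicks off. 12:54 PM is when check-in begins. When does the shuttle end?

2:29 PM

The taxi ride starts at 12:54 PM − 295 min = 7:59 AM.
The shuttle ends at 7:59 AM + 390 min = 2:29 PM.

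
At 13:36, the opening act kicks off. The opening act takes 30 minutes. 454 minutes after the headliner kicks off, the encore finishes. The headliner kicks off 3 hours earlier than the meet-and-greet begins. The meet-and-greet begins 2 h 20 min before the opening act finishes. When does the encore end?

The opening act ends at 13:36 + 30 min = 14:06.
The meet-and-greet starts at 14:06 − 140 min = 11:46.
The headliner starts at 11:46 − 180 min = 08:46.
The encore ends at 08:46 + 454 min = 16:20.

16:20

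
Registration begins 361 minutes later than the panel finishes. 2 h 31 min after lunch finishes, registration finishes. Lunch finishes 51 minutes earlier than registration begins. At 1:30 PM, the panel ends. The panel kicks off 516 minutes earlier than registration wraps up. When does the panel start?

Registration starts at 1:30 PM + 361 min = 7:31 PM.
Lunch ends at 7:31 PM − 51 min = 6:40 PM.
Registration ends at 6:40 PM + 151 min = 9:11 PM.
The panel starts at 9:11 PM − 516 min = 12:35 PM.

12:35 PM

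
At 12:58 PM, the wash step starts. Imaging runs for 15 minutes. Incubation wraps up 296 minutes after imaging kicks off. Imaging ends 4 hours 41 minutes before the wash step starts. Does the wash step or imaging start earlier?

Imaging ends at 12:58 PM − 281 min = 8:17 AM.
Imaging starts at 8:17 AM − 15 min = 8:02 AM.
The wash step starts at 12:58 PM and imaging starts at 8:02 AM, so imaging is first.

imaging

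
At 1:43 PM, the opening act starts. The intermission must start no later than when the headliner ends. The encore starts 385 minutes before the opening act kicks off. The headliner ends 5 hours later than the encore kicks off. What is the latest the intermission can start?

The encore starts at 1:43 PM − 385 min = 7:18 AM.
The headliner ends at 7:18 AM + 300 min = 12:18 PM.
The intermission is bounded by the headliner, so the latest it can start is 12:18 PM.

12:18 PM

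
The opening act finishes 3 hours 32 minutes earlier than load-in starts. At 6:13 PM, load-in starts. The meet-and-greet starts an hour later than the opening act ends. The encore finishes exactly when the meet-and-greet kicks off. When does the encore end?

The opening act ends at 6:13 PM − 212 min = 2:41 PM.
The meet-and-greet starts at 2:41 PM + 60 min = 3:41 PM.
So the encore ends at 3:41 PM.

3:41 PM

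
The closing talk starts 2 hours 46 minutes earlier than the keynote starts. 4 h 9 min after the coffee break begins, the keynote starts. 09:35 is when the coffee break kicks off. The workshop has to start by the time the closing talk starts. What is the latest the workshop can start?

10:58

The keynote starts at 09:35 + 249 min = 13:44.
The closing talk starts at 13:44 − 166 min = 10:58.
The workshop is bounded by the closing talk, so the latest it can start is 10:58.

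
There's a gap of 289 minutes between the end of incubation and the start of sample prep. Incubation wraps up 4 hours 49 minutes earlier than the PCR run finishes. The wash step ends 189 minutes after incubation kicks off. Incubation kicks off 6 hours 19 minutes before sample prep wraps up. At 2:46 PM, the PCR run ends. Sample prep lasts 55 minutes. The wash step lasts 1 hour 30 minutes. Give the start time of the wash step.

11:01 AM

Incubation ends at 2:46 PM − 289 min = 9:57 AM.
Sample prep starts at 9:57 AM + 289 min = 2:46 PM.
Sample prep ends at 2:46 PM + 55 min = 3:41 PM.
Incubation starts at 3:41 PM − 379 min = 9:22 AM.
The wash step ends at 9:22 AM + 189 min = 12:31 PM.
The wash step starts at 12:31 PM − 90 min = 11:01 AM.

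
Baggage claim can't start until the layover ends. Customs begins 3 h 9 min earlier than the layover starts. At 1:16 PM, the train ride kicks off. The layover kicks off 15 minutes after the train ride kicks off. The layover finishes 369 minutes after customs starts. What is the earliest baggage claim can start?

The layover starts at 1:16 PM + 15 min = 1:31 PM.
Customs starts at 1:31 PM − 189 min = 10:22 AM.
The layover ends at 10:22 AM + 369 min = 4:31 PM.
Baggage claim is bounded by the layover, so the earliest it can start is 4:31 PM.

4:31 PM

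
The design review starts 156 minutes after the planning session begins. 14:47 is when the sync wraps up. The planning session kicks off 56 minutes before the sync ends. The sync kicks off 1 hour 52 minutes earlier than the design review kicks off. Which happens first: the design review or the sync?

the sync

The planning session starts at 14:47 − 56 min = 13:51.
The design review starts at 13:51 + 156 min = 16:27.
The sync starts at 16:27 − 112 min = 14:35.
The design review starts at 16:27 and the sync starts at 14:35, so the sync is first.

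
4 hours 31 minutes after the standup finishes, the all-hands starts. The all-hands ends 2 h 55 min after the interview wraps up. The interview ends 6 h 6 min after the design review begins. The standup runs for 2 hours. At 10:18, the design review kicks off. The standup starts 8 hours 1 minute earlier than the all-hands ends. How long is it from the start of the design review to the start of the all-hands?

The interview ends at 10:18 + 366 min = 16:24.
The all-hands ends at 16:24 + 175 min = 19:19.
The standup starts at 19:19 − 481 min = 11:18.
The standup ends at 11:18 + 120 min = 13:18.
The all-hands starts at 13:18 + 271 min = 17:49.
From 10:18 to 17:49 is 451 minutes.

451 minutes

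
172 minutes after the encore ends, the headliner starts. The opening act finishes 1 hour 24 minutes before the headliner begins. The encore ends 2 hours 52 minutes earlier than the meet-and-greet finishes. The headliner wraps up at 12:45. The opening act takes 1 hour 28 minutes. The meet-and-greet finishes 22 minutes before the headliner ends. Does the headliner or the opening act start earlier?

The meet-and-greet ends at 12:45 − 22 min = 12:23.
The encore ends at 12:23 − 172 min = 09:31.
The headliner starts at 09:31 + 172 min = 12:23.
The opening act ends at 12:23 − 84 min = 10:59.
The opening act starts at 10:59 − 88 min = 09:31.
The headliner starts at 12:23 and the opening act starts at 09:31, so the opening act is first.

the opening act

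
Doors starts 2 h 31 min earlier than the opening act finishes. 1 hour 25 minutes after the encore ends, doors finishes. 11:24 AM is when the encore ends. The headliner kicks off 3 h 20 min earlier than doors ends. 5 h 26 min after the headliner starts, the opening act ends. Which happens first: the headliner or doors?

the headliner

Doors ends at 11:24 AM + 85 min = 12:49 PM.
The headliner starts at 12:49 PM − 200 min = 9:29 AM.
The opening act ends at 9:29 AM + 326 min = 2:55 PM.
Doors starts at 2:55 PM − 151 min = 12:24 PM.
The headliner starts at 9:29 AM and doors starts at 12:24 PM, so the headliner is first.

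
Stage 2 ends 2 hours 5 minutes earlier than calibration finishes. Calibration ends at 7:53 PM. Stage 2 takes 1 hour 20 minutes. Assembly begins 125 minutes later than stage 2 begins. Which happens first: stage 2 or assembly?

stage 2

Stage 2 ends at 7:53 PM − 125 min = 5:48 PM.
Stage 2 starts at 5:48 PM − 80 min = 4:28 PM.
Assembly starts at 4:28 PM + 125 min = 6:33 PM.
Stage 2 starts at 4:28 PM and assembly starts at 6:33 PM, so stage 2 is first.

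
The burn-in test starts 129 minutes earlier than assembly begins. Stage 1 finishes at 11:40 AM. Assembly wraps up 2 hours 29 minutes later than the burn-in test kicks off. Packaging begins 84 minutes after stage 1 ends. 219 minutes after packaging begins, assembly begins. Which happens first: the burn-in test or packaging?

Packaging starts at 11:40 AM + 84 min = 1:04 PM.
Assembly starts at 1:04 PM + 219 min = 4:43 PM.
The burn-in test starts at 4:43 PM − 129 min = 2:34 PM.
The burn-in test starts at 2:34 PM and packaging starts at 1:04 PM, so packaging is first.

packaging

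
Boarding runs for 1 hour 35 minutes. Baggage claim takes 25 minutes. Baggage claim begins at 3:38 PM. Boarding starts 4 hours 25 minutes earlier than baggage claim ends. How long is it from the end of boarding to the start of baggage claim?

2 h 25 min

Baggage claim ends at 3:38 PM + 25 min = 4:03 PM.
Boarding starts at 4:03 PM − 265 min = 11:38 AM.
Boarding ends at 11:38 AM + 95 min = 1:13 PM.
From 1:13 PM to 3:38 PM is 2 h 25 min.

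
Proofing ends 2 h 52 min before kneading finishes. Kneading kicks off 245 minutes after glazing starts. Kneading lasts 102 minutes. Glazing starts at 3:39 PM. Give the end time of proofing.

Kneading starts at 3:39 PM + 245 min = 7:44 PM.
Kneading ends at 7:44 PM + 102 min = 9:26 PM.
Proofing ends at 9:26 PM − 172 min = 6:34 PM.

6:34 PM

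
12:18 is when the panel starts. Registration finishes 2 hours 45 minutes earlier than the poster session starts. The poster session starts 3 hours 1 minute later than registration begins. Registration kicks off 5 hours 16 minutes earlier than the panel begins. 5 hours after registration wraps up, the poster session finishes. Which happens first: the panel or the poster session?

the poster session

Registration starts at 12:18 − 316 min = 07:02.
The poster session starts at 07:02 + 181 min = 10:03.
The panel starts at 12:18 and the poster session starts at 10:03, so the poster session is first.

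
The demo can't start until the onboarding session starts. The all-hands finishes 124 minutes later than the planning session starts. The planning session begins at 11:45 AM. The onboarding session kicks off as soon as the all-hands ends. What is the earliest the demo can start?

1:49 PM

The all-hands ends at 11:45 AM + 124 min = 1:49 PM.
So the onboarding session starts at 1:49 PM.
The demo is bounded by the onboarding session, so the earliest it can start is 1:49 PM.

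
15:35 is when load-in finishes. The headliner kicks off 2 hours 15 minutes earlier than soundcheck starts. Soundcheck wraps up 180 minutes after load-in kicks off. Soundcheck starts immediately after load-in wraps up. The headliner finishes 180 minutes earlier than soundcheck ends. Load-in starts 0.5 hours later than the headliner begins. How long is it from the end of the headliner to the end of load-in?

1 hour 45 minutes

Soundcheck starts at 15:35.
The headliner starts at 15:35 − 135 min = 13:20.
Load-in starts at 13:20 + 30 min = 13:50.
Soundcheck ends at 13:50 + 180 min = 16:50.
The headliner ends at 16:50 − 180 min = 13:50.
From 13:50 to 15:35 is 1 hour 45 minutes.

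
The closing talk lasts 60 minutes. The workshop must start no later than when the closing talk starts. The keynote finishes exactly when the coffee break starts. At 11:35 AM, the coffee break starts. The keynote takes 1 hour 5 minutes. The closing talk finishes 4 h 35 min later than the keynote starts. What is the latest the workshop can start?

The keynote ends at 11:35 AM.
The keynote starts at 11:35 AM − 65 min = 10:30 AM.
The closing talk ends at 10:30 AM + 275 min = 3:05 PM.
The closing talk starts at 3:05 PM − 60 min = 2:05 PM.
The workshop is bounded by the closing talk, so the latest it can start is 2:05 PM.

2:05 PM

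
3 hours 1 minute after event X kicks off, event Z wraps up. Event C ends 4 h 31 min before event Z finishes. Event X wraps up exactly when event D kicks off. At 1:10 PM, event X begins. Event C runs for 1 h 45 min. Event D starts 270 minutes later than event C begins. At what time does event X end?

Event Z ends at 1:10 PM + 181 min = 4:11 PM.
Event C ends at 4:11 PM − 271 min = 11:40 AM.
Event C starts at 11:40 AM − 105 min = 9:55 AM.
Event D starts at 9:55 AM + 270 min = 2:25 PM.
So event X ends at 2:25 PM.

2:25 PM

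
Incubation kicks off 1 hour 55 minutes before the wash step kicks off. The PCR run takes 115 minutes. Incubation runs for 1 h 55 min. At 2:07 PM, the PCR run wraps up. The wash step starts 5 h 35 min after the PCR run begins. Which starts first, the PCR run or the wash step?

the PCR run

The PCR run starts at 2:07 PM − 115 min = 12:12 PM.
The wash step starts at 12:12 PM + 335 min = 5:47 PM.
The PCR run starts at 12:12 PM and the wash step starts at 5:47 PM, so the PCR run is first.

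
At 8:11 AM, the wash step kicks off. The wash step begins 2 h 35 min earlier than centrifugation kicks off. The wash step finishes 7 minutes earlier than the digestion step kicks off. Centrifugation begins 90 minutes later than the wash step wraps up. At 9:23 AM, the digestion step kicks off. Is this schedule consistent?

The wash step ends at 9:23 AM − 7 min = 9:16 AM.
Centrifugation starts at 9:16 AM + 90 min = 10:46 AM.
The wash step starts at 10:46 AM − 155 min = 8:11 AM.
That matches the stated 8:11 AM, so the schedule is consistent.

Yes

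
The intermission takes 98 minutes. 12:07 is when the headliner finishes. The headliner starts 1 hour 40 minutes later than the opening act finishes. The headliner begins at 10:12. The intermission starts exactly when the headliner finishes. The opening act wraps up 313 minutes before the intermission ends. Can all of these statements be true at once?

Yes

The intermission starts at 12:07.
The intermission ends at 12:07 + 98 min = 13:45.
The opening act ends at 13:45 − 313 min = 08:32.
The headliner starts at 08:32 + 100 min = 10:12.
That matches the stated 10:12, so the schedule is consistent.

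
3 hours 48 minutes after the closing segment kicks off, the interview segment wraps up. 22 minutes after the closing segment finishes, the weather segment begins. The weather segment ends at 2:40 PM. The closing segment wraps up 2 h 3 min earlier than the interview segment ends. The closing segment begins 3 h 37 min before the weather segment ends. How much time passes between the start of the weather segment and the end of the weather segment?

1 h 30 min

The closing segment starts at 2:40 PM − 217 min = 11:03 AM.
The interview segment ends at 11:03 AM + 228 min = 2:51 PM.
The closing segment ends at 2:51 PM − 123 min = 12:48 PM.
The weather segment starts at 12:48 PM + 22 min = 1:10 PM.
From 1:10 PM to 2:40 PM is 1 h 30 min.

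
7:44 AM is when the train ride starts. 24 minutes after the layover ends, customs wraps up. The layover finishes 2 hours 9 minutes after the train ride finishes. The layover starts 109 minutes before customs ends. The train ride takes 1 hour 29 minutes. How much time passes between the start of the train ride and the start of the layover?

2 h 13 min

The train ride ends at 7:44 AM + 89 min = 9:13 AM.
The layover ends at 9:13 AM + 129 min = 11:22 AM.
Customs ends at 11:22 AM + 24 min = 11:46 AM.
The layover starts at 11:46 AM − 109 min = 9:57 AM.
From 7:44 AM to 9:57 AM is 2 h 13 min.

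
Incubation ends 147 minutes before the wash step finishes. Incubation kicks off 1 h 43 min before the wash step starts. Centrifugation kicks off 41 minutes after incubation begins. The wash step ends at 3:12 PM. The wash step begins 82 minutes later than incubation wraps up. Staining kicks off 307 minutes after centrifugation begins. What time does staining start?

Incubation ends at 3:12 PM − 147 min = 12:45 PM.
The wash step starts at 12:45 PM + 82 min = 2:07 PM.
Incubation starts at 2:07 PM − 103 min = 12:24 PM.
Centrifugation starts at 12:24 PM + 41 min = 1:05 PM.
Staining starts at 1:05 PM + 307 min = 6:12 PM.

6:12 PM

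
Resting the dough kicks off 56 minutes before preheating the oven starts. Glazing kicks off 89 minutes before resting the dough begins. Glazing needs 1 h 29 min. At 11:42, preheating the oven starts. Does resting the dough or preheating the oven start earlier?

resting the dough

Resting the dough starts at 11:42 − 56 min = 10:46.
Resting the dough starts at 10:46 and preheating the oven starts at 11:42, so resting the dough is first.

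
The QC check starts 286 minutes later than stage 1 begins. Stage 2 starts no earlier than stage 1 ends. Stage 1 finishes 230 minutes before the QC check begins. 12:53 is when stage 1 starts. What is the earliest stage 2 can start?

The QC check starts at 12:53 + 286 min = 17:39.
Stage 1 ends at 17:39 − 230 min = 13:49.
Stage 2 is bounded by stage 1, so the earliest it can start is 13:49.

13:49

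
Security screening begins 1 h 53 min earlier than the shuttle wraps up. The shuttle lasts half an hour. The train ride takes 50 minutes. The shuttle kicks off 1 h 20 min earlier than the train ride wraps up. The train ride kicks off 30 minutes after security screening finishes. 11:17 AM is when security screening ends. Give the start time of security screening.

The train ride starts at 11:17 AM + 30 min = 11:47 AM.
The train ride ends at 11:47 AM + 50 min = 12:37 PM.
The shuttle starts at 12:37 PM − 80 min = 11:17 AM.
The shuttle ends at 11:17 AM + 30 min = 11:47 AM.
Security screening starts at 11:47 AM − 113 min = 9:54 AM.

9:54 AM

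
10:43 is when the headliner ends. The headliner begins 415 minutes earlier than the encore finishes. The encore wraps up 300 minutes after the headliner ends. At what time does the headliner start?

08:48

The encore ends at 10:43 + 300 min = 15:43.
The headliner starts at 15:43 − 415 min = 08:48.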